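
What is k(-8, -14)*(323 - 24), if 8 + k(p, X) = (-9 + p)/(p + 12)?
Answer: -14651/4 ≈ -3662.8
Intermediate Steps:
k(p, X) = -8 + (-9 + p)/(12 + p) (k(p, X) = -8 + (-9 + p)/(p + 12) = -8 + (-9 + p)/(12 + p))
k(-8, -14)*(323 - 24) = (7*(-15 - 1*(-8))/(12 - 8))*(323 - 24) = (7*(-15 + 8)/4)*299 = (7*(1/4)*(-7))*299 = -49/4*299 = -14651/4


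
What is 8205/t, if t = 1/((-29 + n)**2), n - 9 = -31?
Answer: 21341205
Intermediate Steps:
n = -22 (n = 9 - 31 = -22)
t = 1/2601 (t = 1/((-29 - 22)**2) = 1/((-51)**2) = 1/2601 ≈ 0.00038447)
8205/t = 8205/(1/2601) = 8205*2601 = 21341205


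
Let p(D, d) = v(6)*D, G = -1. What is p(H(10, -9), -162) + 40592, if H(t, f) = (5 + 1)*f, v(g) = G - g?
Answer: 40970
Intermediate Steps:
v(g) = -1 - g
H(t, f) = 6*f
p(D, d) = -7*D (p(D, d) = (-1 - 1*6)*D = (-1 - 6)*D = -7*D)
p(H(10, -9), -162) + 40592 = -42*(-9) + 40592 = -7*(-54) + 40592 = 378 + 40592 = 40970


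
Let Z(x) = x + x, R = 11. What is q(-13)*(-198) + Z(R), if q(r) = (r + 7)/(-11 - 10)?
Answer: -242/7 ≈ -34.571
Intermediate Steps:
Z(x) = 2*x
q(r) = -⅓ - r/21 (q(r) = (7 + r)/(-21) = (7 + r)*(-1/21) = -⅓ - r/21)
q(-13)*(-198) + Z(R) = (-⅓ - 1/21*(-13))*(-198) + 2*11 = (-⅓ + 13/21)*(-198) + 22 = (2/7)*(-198) + 22 = -396/7 + 22 = -242/7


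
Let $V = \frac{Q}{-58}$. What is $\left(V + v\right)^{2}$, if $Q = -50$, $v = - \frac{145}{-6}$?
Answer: $\frac{18966025}{30276} \approx 626.44$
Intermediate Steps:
$v = \frac{145}{6}$ ($v = \left(-145\right) \left(- \frac{1}{6}\right) = \frac{145}{6} \approx 24.167$)
$V = \frac{25}{29}$ ($V = - \frac{50}{-58} = \left(-50\right) \left(- \frac{1}{58}\right) = \frac{25}{29} \approx 0.86207$)
$\left(V + v\right)^{2} = \left(\frac{25}{29} + \frac{145}{6}\right)^{2} = \left(\frac{4355}{174}\right)^{2} = \frac{18966025}{30276}$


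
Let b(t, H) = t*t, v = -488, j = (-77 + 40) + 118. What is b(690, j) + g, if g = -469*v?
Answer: 704972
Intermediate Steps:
j = 81 (j = -37 + 118 = 81)
g = 228872 (g = -469*(-488) = 228872)
b(t, H) = t²
b(690, j) + g = 690² + 228872 = 476100 + 228872 = 704972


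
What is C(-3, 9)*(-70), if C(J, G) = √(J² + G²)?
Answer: -210*√10 ≈ -664.08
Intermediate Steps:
C(J, G) = √(G² + J²)
C(-3, 9)*(-70) = √(9² + (-3)²)*(-70) = √(81 + 9)*(-70) = √90*(-70) = (3*√10)*(-70) = -210*√10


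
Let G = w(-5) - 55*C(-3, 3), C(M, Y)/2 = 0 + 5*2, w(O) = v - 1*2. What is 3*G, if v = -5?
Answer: -3321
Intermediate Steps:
w(O) = -7 (w(O) = -5 - 1*2 = -5 - 2 = -7)
C(M, Y) = 20 (C(M, Y) = 2*(0 + 5*2) = 2*(0 + 10) = 2*10 = 20)
G = -1107 (G = -7 - 55*20 = -7 - 1100 = -1107)
3*G = 3*(-1107) = -3321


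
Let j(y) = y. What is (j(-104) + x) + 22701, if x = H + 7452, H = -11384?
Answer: 18665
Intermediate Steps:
x = -3932 (x = -11384 + 7452 = -3932)
(j(-104) + x) + 22701 = (-104 - 3932) + 22701 = -4036 + 22701 = 18665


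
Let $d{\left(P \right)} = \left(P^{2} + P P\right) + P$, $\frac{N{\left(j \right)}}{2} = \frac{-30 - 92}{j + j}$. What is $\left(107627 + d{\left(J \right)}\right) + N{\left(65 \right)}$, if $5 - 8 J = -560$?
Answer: $\frac{244756781}{2080} \approx 1.1767 \cdot 10^{5}$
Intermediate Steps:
$J = \frac{565}{8}$ ($J = \frac{5}{8} - -70 = \frac{5}{8} + 70 = \frac{565}{8} \approx 70.625$)
$N{\left(j \right)} = - \frac{122}{j}$ ($N{\left(j \right)} = 2 \frac{-30 - 92}{j + j} = 2 \left(- \frac{122}{2 j}\right) = 2 \left(- 122 \frac{1}{2 j}\right) = 2 \left(- \frac{61}{j}\right) = - \frac{122}{j}$)
$d{\left(P \right)} = P + 2 P^{2}$ ($d{\left(P \right)} = \left(P^{2} + P^{2}\right) + P = 2 P^{2} + P = P + 2 P^{2}$)
$\left(107627 + d{\left(J \right)}\right) + N{\left(65 \right)} = \left(107627 + \frac{565 \left(1 + 2 \cdot \frac{565}{8}\right)}{8}\right) - \frac{122}{65} = \left(107627 + \frac{565 \left(1 + \frac{565}{4}\right)}{8}\right) - \frac{122}{65} = \left(107627 + \frac{565}{8} \cdot \frac{569}{4}\right) - \frac{122}{65} = \left(107627 + \frac{321485}{32}\right) - \frac{122}{65} = \frac{3765549}{32} - \frac{122}{65} = \frac{244756781}{2080}$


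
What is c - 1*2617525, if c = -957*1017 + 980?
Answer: -3589814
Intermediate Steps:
c = -972289 (c = -973269 + 980 = -972289)
c - 1*2617525 = -972289 - 1*2617525 = -972289 - 2617525 = -3589814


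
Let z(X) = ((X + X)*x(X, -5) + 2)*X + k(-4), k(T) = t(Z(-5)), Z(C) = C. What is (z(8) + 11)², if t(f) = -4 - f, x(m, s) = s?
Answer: 374544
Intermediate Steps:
k(T) = 1 (k(T) = -4 - 1*(-5) = -4 + 5 = 1)
z(X) = 1 + X*(2 - 10*X) (z(X) = ((X + X)*(-5) + 2)*X + 1 = ((2*X)*(-5) + 2)*X + 1 = (-10*X + 2)*X + 1 = (2 - 10*X)*X + 1 = X*(2 - 10*X) + 1 = 1 + X*(2 - 10*X))
(z(8) + 11)² = ((1 - 10*8² + 2*8) + 11)² = ((1 - 10*64 + 16) + 11)² = ((1 - 640 + 16) + 11)² = (-623 + 11)² = (-612)² = 374544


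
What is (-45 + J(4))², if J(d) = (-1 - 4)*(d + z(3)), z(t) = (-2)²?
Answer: 7225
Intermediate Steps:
z(t) = 4
J(d) = -20 - 5*d (J(d) = (-1 - 4)*(d + 4) = -5*(4 + d) = -20 - 5*d)
(-45 + J(4))² = (-45 + (-20 - 5*4))² = (-45 + (-20 - 20))² = (-45 - 40)² = (-85)² = 7225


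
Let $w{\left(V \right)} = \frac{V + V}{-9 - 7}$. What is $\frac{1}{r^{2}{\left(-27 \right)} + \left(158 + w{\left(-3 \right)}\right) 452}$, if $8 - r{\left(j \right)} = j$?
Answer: $\frac{2}{145621} \approx 1.3734 \cdot 10^{-5}$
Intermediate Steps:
$w{\left(V \right)} = - \frac{V}{8}$ ($w{\left(V \right)} = \frac{2 V}{-16} = 2 V \left(- \frac{1}{16}\right) = - \frac{V}{8}$)
$r{\left(j \right)} = 8 - j$
$\frac{1}{r^{2}{\left(-27 \right)} + \left(158 + w{\left(-3 \right)}\right) 452} = \frac{1}{\left(8 - -27\right)^{2} + \left(158 - - \frac{3}{8}\right) 452} = \frac{1}{\left(8 + 27\right)^{2} + \left(158 + \frac{3}{8}\right) 452} = \frac{1}{35^{2} + \frac{1267}{8} \cdot 452} = \frac{1}{1225 + \frac{143171}{2}} = \frac{1}{\frac{145621}{2}} = \frac{2}{145621}$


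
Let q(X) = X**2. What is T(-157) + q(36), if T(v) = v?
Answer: 1139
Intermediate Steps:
T(-157) + q(36) = -157 + 36**2 = -157 + 1296 = 1139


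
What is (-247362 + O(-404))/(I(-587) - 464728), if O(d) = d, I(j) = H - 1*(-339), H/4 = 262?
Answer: 247766/463341 ≈ 0.53474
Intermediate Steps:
H = 1048 (H = 4*262 = 1048)
I(j) = 1387 (I(j) = 1048 - 1*(-339) = 1048 + 339 = 1387)
(-247362 + O(-404))/(I(-587) - 464728) = (-247362 - 404)/(1387 - 464728) = -247766/(-463341) = -247766*(-1/463341) = 247766/463341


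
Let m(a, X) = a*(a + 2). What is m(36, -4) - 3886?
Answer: -2518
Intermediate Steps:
m(a, X) = a*(2 + a)
m(36, -4) - 3886 = 36*(2 + 36) - 3886 = 36*38 - 3886 = 1368 - 3886 = -2518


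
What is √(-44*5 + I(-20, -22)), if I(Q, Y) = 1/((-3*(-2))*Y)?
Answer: I*√958353/66 ≈ 14.833*I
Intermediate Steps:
I(Q, Y) = 1/(6*Y)
√(-44*5 + I(-20, -22)) = √(-44*5 + (⅙)/(-22)) = √(-220 + (⅙)*(-1/22)) = √(-220 - 1/132) = √(-29041/132) = I*√958353/66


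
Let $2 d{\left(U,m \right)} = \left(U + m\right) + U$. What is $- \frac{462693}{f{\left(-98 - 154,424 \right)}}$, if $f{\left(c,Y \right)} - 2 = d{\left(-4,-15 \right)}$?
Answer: $\frac{925386}{19} \approx 48705.0$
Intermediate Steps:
$d{\left(U,m \right)} = U + \frac{m}{2}$ ($d{\left(U,m \right)} = \frac{\left(U + m\right) + U}{2} = \frac{m + 2 U}{2} = U + \frac{m}{2}$)
$f{\left(c,Y \right)} = - \frac{19}{2}$ ($f{\left(c,Y \right)} = 2 + \left(-4 + \frac{1}{2} \left(-15\right)\right) = 2 - \frac{23}{2} = - \frac{19}{2}$)
$- \frac{462693}{f{\left(-98 - 154,424 \right)}} = - \frac{462693}{- \frac{19}{2}} = \left(-462693\right) \left(- \frac{2}{19}\right) = \frac{925386}{19}$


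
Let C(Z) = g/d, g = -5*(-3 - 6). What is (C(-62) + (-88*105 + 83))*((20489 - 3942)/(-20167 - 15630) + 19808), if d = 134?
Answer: -869999913029997/4796798 ≈ -1.8137e+8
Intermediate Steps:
g = 45 (g = -5*(-9) = 45)
C(Z) = 45/134
(C(-62) + (-88*105 + 83))*((20489 - 3942)/(-20167 - 15630) + 19808) = (45/134 + (-88*105 + 83))*((20489 - 3942)/(-20167 - 15630) + 19808) = (45/134 + (-9240 + 83))*(16547/(-35797) + 19808) = (45/134 - 9157)*(16547*(-1/35797) + 19808) = -1226993*(-16547/35797 + 19808)/134 = -1226993/134*709050429/35797 = -869999913029997/4796798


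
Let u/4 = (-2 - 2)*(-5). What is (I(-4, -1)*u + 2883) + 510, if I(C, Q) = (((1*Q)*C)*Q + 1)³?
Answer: 1233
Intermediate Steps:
I(C, Q) = (1 + C*Q²)³ (I(C, Q) = ((Q*C)*Q + 1)³ = ((C*Q)*Q + 1)³ = (C*Q² + 1)³ = (1 + C*Q²)³)
u = 80 (u = 4*((-2 - 2)*(-5)) = 4*(-4*(-5)) = 4*20 = 80)
(I(-4, -1)*u + 2883) + 510 = ((1 - 4*(-1)²)³*80 + 2883) + 510 = ((1 - 4*1)³*80 + 2883) + 510 = ((1 - 4)³*80 + 2883) + 510 = ((-3)³*80 + 2883) + 510 = (-27*80 + 2883) + 510 = (-2160 + 2883) + 510 = 723 + 510 = 1233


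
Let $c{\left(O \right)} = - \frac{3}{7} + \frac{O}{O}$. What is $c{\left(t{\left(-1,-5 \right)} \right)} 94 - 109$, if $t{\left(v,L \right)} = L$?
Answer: $- \frac{387}{7} \approx -55.286$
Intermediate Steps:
$c{\left(O \right)} = \frac{4}{7}$ ($c{\left(O \right)} = \left(-3\right) \frac{1}{7} + 1 = - \frac{3}{7} + 1 = \frac{4}{7}$)
$c{\left(t{\left(-1,-5 \right)} \right)} 94 - 109 = \frac{4}{7} \cdot 94 - 109 = \frac{376}{7} - 109 = - \frac{387}{7}$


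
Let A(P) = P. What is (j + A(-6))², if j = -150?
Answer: 24336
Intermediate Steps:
(j + A(-6))² = (-150 - 6)² = (-156)² = 24336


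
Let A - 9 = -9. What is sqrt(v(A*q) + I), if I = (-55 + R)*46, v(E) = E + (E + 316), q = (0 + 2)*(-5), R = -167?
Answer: 2*I*sqrt(2474) ≈ 99.479*I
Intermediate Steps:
A = 0 (A = 9 - 9 = 0)
q = -10 (q = 2*(-5) = -10)
v(E) = 316 + 2*E (v(E) = E + (316 + E) = 316 + 2*E)
I = -10212 (I = (-55 - 167)*46 = -222*46 = -10212)
sqrt(v(A*q) + I) = sqrt((316 + 2*(0*(-10))) - 10212) = sqrt((316 + 2*0) - 10212) = sqrt((316 + 0) - 10212) = sqrt(316 - 10212) = sqrt(-9896) = 2*I*sqrt(2474)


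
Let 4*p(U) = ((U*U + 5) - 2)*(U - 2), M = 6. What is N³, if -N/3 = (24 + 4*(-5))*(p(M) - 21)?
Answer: -10077696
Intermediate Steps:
p(U) = (-2 + U)*(3 + U²)/4 (p(U) = (((U*U + 5) - 2)*(U - 2))/4 = (((U² + 5) - 2)*(-2 + U))/4 = (((5 + U²) - 2)*(-2 + U))/4 = ((3 + U²)*(-2 + U))/4 = ((-2 + U)*(3 + U²))/4 = (-2 + U)*(3 + U²)/4)
N = -216 (N = -3*(24 + 4*(-5))*((-3/2 - ½*6² + (¼)*6³ + (¾)*6) - 21) = -3*(24 - 20)*((-3/2 - ½*36 + (¼)*216 + 9/2) - 21) = -12*((-3/2 - 18 + 54 + 9/2) - 21) = -12*(39 - 21) = -12*18 = -3*72 = -216)
N³ = (-216)³ = -10077696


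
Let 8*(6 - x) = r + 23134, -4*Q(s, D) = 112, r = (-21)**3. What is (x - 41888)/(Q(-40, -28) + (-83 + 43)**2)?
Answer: -348929/12576 ≈ -27.746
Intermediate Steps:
r = -9261
Q(s, D) = -28 (Q(s, D) = -1/4*112 = -28)
x = -13825/8 (x = 6 - (-9261 + 23134)/8 = 6 - 1/8*13873 = 6 - 13873/8 = -13825/8 ≈ -1728.1)
(x - 41888)/(Q(-40, -28) + (-83 + 43)**2) = (-13825/8 - 41888)/(-28 + (-83 + 43)**2) = -348929/(8*(-28 + (-40)**2)) = -348929/(8*(-28 + 1600)) = -348929/8/1572 = -348929/8*1/1572 = -348929/12576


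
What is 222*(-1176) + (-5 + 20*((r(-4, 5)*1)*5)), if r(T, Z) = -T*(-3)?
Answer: -262277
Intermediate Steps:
r(T, Z) = 3*T (r(T, Z) = -(-3)*T = 3*T)
222*(-1176) + (-5 + 20*((r(-4, 5)*1)*5)) = 222*(-1176) + (-5 + 20*(((3*(-4))*1)*5)) = -261072 + (-5 + 20*(-12*1*5)) = -261072 + (-5 + 20*(-12*5)) = -261072 + (-5 + 20*(-60)) = -261072 + (-5 - 1200) = -261072 - 1205 = -262277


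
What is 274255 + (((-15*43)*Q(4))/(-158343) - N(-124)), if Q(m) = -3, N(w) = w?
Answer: 14481997354/52781 ≈ 2.7438e+5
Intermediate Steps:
274255 + (((-15*43)*Q(4))/(-158343) - N(-124)) = 274255 + ((-15*43*(-3))/(-158343) - 1*(-124)) = 274255 + (-645*(-3)*(-1/158343) + 124) = 274255 + (1935*(-1/158343) + 124) = 274255 + (-645/52781 + 124) = 274255 + 6544199/52781 = 14481997354/52781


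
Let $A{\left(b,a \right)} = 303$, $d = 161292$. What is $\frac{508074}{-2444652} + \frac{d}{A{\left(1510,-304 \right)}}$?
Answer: $\frac{3128165587}{5878806} \approx 532.11$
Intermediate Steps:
$\frac{508074}{-2444652} + \frac{d}{A{\left(1510,-304 \right)}} = \frac{508074}{-2444652} + \frac{161292}{303} = 508074 \left(- \frac{1}{2444652}\right) + 161292 \cdot \frac{1}{303} = - \frac{12097}{58206} + \frac{53764}{101} = \frac{3128165587}{5878806}$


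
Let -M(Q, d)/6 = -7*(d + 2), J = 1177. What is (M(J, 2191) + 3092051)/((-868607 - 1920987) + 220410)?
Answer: -3184157/2569184 ≈ -1.2394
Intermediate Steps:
M(Q, d) = 84 + 42*d (M(Q, d) = -(-42)*(d + 2) = -(-42)*(2 + d) = -6*(-14 - 7*d) = 84 + 42*d)
(M(J, 2191) + 3092051)/((-868607 - 1920987) + 220410) = ((84 + 42*2191) + 3092051)/((-868607 - 1920987) + 220410) = ((84 + 92022) + 3092051)/(-2789594 + 220410) = (92106 + 3092051)/(-2569184) = 3184157*(-1/2569184) = -3184157/2569184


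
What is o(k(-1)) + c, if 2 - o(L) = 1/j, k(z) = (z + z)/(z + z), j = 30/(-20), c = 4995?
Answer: 14993/3 ≈ 4997.7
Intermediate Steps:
j = -3/2 (j = 30*(-1/20) = -3/2 ≈ -1.5000)
k(z) = 1 (k(z) = (2*z)/((2*z)) = (2*z)*(1/(2*z)) = 1)
o(L) = 8/3 (o(L) = 2 - 1/(-3/2) = 2 - 1*(-⅔) = 2 + ⅔ = 8/3)
o(k(-1)) + c = 8/3 + 4995 = 14993/3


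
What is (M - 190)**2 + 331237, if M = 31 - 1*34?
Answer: 368486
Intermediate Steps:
M = -3 (M = 31 - 34 = -3)
(M - 190)**2 + 331237 = (-3 - 190)**2 + 331237 = (-193)**2 + 331237 = 37249 + 331237 = 368486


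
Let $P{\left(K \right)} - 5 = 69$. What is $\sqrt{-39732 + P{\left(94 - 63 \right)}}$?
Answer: $i \sqrt{39658} \approx 199.14 i$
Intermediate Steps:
$P{\left(K \right)} = 74$ ($P{\left(K \right)} = 5 + 69 = 74$)
$\sqrt{-39732 + P{\left(94 - 63 \right)}} = \sqrt{-39732 + 74} = \sqrt{-39658} = i \sqrt{39658}$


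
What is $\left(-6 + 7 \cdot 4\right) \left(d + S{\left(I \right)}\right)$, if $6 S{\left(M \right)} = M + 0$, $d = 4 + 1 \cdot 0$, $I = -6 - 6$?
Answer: $44$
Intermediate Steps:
$I = -12$ ($I = -6 - 6 = -12$)
$d = 4$ ($d = 4 + 0 = 4$)
$S{\left(M \right)} = \frac{M}{6}$ ($S{\left(M \right)} = \frac{M + 0}{6} = \frac{M}{6}$)
$\left(-6 + 7 \cdot 4\right) \left(d + S{\left(I \right)}\right) = \left(-6 + 7 \cdot 4\right) \left(4 + \frac{1}{6} \left(-12\right)\right) = \left(-6 + 28\right) \left(4 - 2\right) = 22 \cdot 2 = 44$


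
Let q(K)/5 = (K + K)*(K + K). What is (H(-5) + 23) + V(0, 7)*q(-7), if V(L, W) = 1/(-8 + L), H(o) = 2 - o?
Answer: -185/2 ≈ -92.500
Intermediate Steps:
q(K) = 20*K**2 (q(K) = 5*((K + K)*(K + K)) = 5*((2*K)*(2*K)) = 5*(4*K**2) = 20*K**2)
(H(-5) + 23) + V(0, 7)*q(-7) = ((2 - 1*(-5)) + 23) + (20*(-7)**2)/(-8 + 0) = ((2 + 5) + 23) + (20*49)/(-8) = (7 + 23) - 1/8*980 = 30 - 245/2 = -185/2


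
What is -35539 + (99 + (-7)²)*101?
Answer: -20591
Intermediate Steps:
-35539 + (99 + (-7)²)*101 = -35539 + (99 + 49)*101 = -35539 + 148*101 = -35539 + 14948 = -20591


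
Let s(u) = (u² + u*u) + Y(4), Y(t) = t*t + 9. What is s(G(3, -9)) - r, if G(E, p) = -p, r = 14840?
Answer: -14653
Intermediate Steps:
Y(t) = 9 + t² (Y(t) = t² + 9 = 9 + t²)
s(u) = 25 + 2*u² (s(u) = (u² + u*u) + (9 + 4²) = (u² + u²) + (9 + 16) = 2*u² + 25 = 25 + 2*u²)
s(G(3, -9)) - r = (25 + 2*(-1*(-9))²) - 1*14840 = (25 + 2*9²) - 14840 = (25 + 2*81) - 14840 = (25 + 162) - 14840 = 187 - 14840 = -14653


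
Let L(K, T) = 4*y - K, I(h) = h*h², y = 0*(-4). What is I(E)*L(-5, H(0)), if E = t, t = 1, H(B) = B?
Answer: 5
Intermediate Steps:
y = 0
E = 1
I(h) = h³
L(K, T) = -K (L(K, T) = 4*0 - K = 0 - K = -K)
I(E)*L(-5, H(0)) = 1³*(-1*(-5)) = 1*5 = 5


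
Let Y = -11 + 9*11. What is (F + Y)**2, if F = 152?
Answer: 57600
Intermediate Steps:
Y = 88 (Y = -11 + 99 = 88)
(F + Y)**2 = (152 + 88)**2 = 240**2 = 57600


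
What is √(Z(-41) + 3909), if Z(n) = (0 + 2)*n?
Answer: √3827 ≈ 61.863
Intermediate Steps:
Z(n) = 2*n
√(Z(-41) + 3909) = √(2*(-41) + 3909) = √(-82 + 3909) = √3827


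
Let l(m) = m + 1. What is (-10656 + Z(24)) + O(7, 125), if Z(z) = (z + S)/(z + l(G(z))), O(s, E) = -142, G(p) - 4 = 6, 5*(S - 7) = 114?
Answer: -1889381/175 ≈ -10796.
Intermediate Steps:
S = 149/5 (S = 7 + (⅕)*114 = 7 + 114/5 = 149/5 ≈ 29.800)
G(p) = 10 (G(p) = 4 + 6 = 10)
l(m) = 1 + m
Z(z) = (149/5 + z)/(11 + z) (Z(z) = (z + 149/5)/(z + (1 + 10)) = (149/5 + z)/(z + 11) = (149/5 + z)/(11 + z))
(-10656 + Z(24)) + O(7, 125) = (-10656 + (149/5 + 24)/(11 + 24)) - 142 = (-10656 + (269/5)/35) - 142 = (-10656 + (1/35)*(269/5)) - 142 = (-10656 + 269/175) - 142 = -1864531/175 - 142 = -1889381/175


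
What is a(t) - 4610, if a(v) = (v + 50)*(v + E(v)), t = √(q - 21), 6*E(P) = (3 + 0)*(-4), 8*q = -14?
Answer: -18931/4 + 24*I*√91 ≈ -4732.8 + 228.95*I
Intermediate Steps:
q = -7/4 (q = (⅛)*(-14) = -7/4 ≈ -1.7500)
E(P) = -2 (E(P) = ((3 + 0)*(-4))/6 = (3*(-4))/6 = (⅙)*(-12) = -2)
t = I*√91/2 (t = √(-7/4 - 21) = √(-91/4) = I*√91/2 ≈ 4.7697*I)
a(v) = (-2 + v)*(50 + v) (a(v) = (v + 50)*(v - 2) = (50 + v)*(-2 + v) = (-2 + v)*(50 + v))
a(t) - 4610 = (-100 + (I*√91/2)² + 48*(I*√91/2)) - 4610 = (-100 - 91/4 + 24*I*√91) - 4610 = (-491/4 + 24*I*√91) - 4610 = -18931/4 + 24*I*√91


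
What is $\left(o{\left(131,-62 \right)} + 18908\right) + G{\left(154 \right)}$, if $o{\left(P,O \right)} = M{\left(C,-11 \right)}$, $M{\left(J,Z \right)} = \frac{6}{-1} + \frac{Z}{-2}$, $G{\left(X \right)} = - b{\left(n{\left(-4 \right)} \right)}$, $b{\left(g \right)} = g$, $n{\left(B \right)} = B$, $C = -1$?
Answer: $\frac{37823}{2} \approx 18912.0$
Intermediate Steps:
$G{\left(X \right)} = 4$ ($G{\left(X \right)} = \left(-1\right) \left(-4\right) = 4$)
$M{\left(J,Z \right)} = -6 - \frac{Z}{2}$ ($M{\left(J,Z \right)} = 6 \left(-1\right) + Z \left(- \frac{1}{2}\right) = -6 - \frac{Z}{2}$)
$o{\left(P,O \right)} = - \frac{1}{2}$ ($o{\left(P,O \right)} = -6 - - \frac{11}{2} = -6 + \frac{11}{2} = - \frac{1}{2}$)
$\left(o{\left(131,-62 \right)} + 18908\right) + G{\left(154 \right)} = \left(- \frac{1}{2} + 18908\right) + 4 = \frac{37815}{2} + 4 = \frac{37823}{2}$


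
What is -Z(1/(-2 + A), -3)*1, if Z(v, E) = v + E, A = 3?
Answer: 2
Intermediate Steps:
Z(v, E) = E + v
-Z(1/(-2 + A), -3)*1 = -(-3 + 1/(-2 + 3))*1 = -(-3 + 1/1)*1 = -(-3 + 1)*1 = -1*(-2)*1 = 2*1 = 2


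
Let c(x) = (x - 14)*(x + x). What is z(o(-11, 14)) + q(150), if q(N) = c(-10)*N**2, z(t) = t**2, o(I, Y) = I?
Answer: 10800121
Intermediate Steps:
c(x) = 2*x*(-14 + x) (c(x) = (-14 + x)*(2*x) = 2*x*(-14 + x))
q(N) = 480*N**2 (q(N) = (2*(-10)*(-14 - 10))*N**2 = (2*(-10)*(-24))*N**2 = 480*N**2)
z(o(-11, 14)) + q(150) = (-11)**2 + 480*150**2 = 121 + 480*22500 = 121 + 10800000 = 10800121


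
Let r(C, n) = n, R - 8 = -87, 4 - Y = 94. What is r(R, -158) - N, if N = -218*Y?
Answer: -19778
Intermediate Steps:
Y = -90 (Y = 4 - 1*94 = 4 - 94 = -90)
R = -79 (R = 8 - 87 = -79)
N = 19620 (N = -218*(-90) = 19620)
r(R, -158) - N = -158 - 1*19620 = -158 - 19620 = -19778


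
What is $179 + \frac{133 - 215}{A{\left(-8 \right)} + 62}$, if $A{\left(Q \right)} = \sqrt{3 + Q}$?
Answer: $\frac{683887}{3849} + \frac{82 i \sqrt{5}}{3849} \approx 177.68 + 0.047638 i$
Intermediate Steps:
$179 + \frac{133 - 215}{A{\left(-8 \right)} + 62} = 179 + \frac{133 - 215}{\sqrt{3 - 8} + 62} = 179 - \frac{82}{\sqrt{-5} + 62} = 179 - \frac{82}{i \sqrt{5} + 62} = 179 - \frac{82}{62 + i \sqrt{5}}$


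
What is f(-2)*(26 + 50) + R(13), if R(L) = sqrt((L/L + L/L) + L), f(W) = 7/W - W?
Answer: -114 + sqrt(15) ≈ -110.13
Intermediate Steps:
f(W) = -W + 7/W
R(L) = sqrt(2 + L) (R(L) = sqrt((1 + 1) + L) = sqrt(2 + L))
f(-2)*(26 + 50) + R(13) = (-1*(-2) + 7/(-2))*(26 + 50) + sqrt(2 + 13) = (2 + 7*(-1/2))*76 + sqrt(15) = (2 - 7/2)*76 + sqrt(15) = -3/2*76 + sqrt(15) = -114 + sqrt(15)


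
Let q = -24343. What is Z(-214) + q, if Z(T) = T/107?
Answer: -24345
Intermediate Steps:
Z(T) = T/107 (Z(T) = T*(1/107) = T/107)
Z(-214) + q = (1/107)*(-214) - 24343 = -2 - 24343 = -24345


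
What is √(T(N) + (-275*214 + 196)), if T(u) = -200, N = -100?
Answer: I*√58854 ≈ 242.6*I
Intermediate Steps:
√(T(N) + (-275*214 + 196)) = √(-200 + (-275*214 + 196)) = √(-200 + (-58850 + 196)) = √(-200 - 58654) = √(-58854) = I*√58854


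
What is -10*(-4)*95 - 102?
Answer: 3698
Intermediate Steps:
-10*(-4)*95 - 102 = 40*95 - 102 = 3800 - 102 = 3698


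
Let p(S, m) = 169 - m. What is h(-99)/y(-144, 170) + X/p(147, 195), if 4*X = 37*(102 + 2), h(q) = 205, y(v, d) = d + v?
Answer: -757/26 ≈ -29.115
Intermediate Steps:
X = 962 (X = (37*(102 + 2))/4 = (37*104)/4 = (¼)*3848 = 962)
h(-99)/y(-144, 170) + X/p(147, 195) = 205/(170 - 144) + 962/(169 - 1*195) = 205/26 + 962/(169 - 195) = 205*(1/26) + 962/(-26) = 205/26 + 962*(-1/26) = 205/26 - 37 = -757/26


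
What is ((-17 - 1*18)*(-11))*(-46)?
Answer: -17710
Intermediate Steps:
((-17 - 1*18)*(-11))*(-46) = ((-17 - 18)*(-11))*(-46) = -35*(-11)*(-46) = 385*(-46) = -17710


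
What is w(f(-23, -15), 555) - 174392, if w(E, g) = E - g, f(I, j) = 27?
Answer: -174920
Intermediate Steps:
w(f(-23, -15), 555) - 174392 = (27 - 1*555) - 174392 = (27 - 555) - 174392 = -528 - 174392 = -174920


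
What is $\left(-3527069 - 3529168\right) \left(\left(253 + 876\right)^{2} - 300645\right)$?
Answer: $-6872746613052$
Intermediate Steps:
$\left(-3527069 - 3529168\right) \left(\left(253 + 876\right)^{2} - 300645\right) = - 7056237 \left(1129^{2} - 300645\right) = - 7056237 \left(1274641 - 300645\right) = \left(-7056237\right) 973996 = -6872746613052$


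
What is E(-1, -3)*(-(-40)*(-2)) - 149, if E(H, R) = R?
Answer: 91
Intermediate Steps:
E(-1, -3)*(-(-40)*(-2)) - 149 = -(-120)*(-1*(-2)) - 149 = -(-120)*2 - 149 = -3*(-80) - 149 = 240 - 149 = 91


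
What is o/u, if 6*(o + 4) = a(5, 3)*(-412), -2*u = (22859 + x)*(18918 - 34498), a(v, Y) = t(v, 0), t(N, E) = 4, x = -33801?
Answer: 11/3364665 ≈ 3.2693e-6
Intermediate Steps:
a(v, Y) = 4
u = -85238180 (u = -(22859 - 33801)*(18918 - 34498)/2 = -(-5471)*(-15580) = -½*170476360 = -85238180)
o = -836/3 (o = -4 + (4*(-412))/6 = -4 + (⅙)*(-1648) = -4 - 824/3 = -836/3 ≈ -278.67)
o/u = -836/3/(-85238180) = -836/3*(-1/85238180) = 11/3364665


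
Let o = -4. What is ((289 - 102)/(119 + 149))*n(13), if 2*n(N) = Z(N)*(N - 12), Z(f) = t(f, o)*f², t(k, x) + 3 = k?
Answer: 158015/268 ≈ 589.61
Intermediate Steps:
t(k, x) = -3 + k
Z(f) = f²*(-3 + f) (Z(f) = (-3 + f)*f² = f²*(-3 + f))
n(N) = N²*(-12 + N)*(-3 + N)/2 (n(N) = ((N²*(-3 + N))*(N - 12))/2 = ((N²*(-3 + N))*(-12 + N))/2 = (N²*(-12 + N)*(-3 + N))/2 = N²*(-12 + N)*(-3 + N)/2)
((289 - 102)/(119 + 149))*n(13) = ((289 - 102)/(119 + 149))*((½)*13²*(-12 + 13)*(-3 + 13)) = (187/268)*((½)*169*1*10) = (187*(1/268))*845 = (187/268)*845 = 158015/268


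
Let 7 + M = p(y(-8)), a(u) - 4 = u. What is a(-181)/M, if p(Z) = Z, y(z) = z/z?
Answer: 59/2 ≈ 29.500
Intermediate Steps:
a(u) = 4 + u
y(z) = 1
M = -6 (M = -7 + 1 = -6)
a(-181)/M = (4 - 181)/(-6) = -177*(-⅙) = 59/2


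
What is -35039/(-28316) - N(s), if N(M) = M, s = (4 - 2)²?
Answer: -78225/28316 ≈ -2.7626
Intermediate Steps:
s = 4 (s = 2² = 4)
-35039/(-28316) - N(s) = -35039/(-28316) - 1*4 = -35039*(-1/28316) - 4 = 35039/28316 - 4 = -78225/28316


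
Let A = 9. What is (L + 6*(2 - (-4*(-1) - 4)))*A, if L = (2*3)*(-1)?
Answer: 54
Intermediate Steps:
L = -6 (L = 6*(-1) = -6)
(L + 6*(2 - (-4*(-1) - 4)))*A = (-6 + 6*(2 - (-4*(-1) - 4)))*9 = (-6 + 6*(2 - (4 - 4)))*9 = (-6 + 6*(2 - 1*0))*9 = (-6 + 6*(2 + 0))*9 = (-6 + 6*2)*9 = (-6 + 12)*9 = 6*9 = 54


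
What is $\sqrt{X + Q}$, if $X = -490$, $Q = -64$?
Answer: $i \sqrt{554} \approx 23.537 i$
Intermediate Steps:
$\sqrt{X + Q} = \sqrt{-490 - 64} = \sqrt{-554} = i \sqrt{554}$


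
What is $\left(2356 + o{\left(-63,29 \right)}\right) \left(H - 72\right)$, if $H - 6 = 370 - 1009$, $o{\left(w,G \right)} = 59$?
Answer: $-1702575$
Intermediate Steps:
$H = -633$ ($H = 6 + \left(370 - 1009\right) = 6 - 639 = -633$)
$\left(2356 + o{\left(-63,29 \right)}\right) \left(H - 72\right) = \left(2356 + 59\right) \left(-633 - 72\right) = 2415 \left(-705\right) = -1702575$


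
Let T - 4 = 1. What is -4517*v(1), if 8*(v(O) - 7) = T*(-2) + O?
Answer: -212299/8 ≈ -26537.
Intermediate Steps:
T = 5 (T = 4 + 1 = 5)
v(O) = 23/4 + O/8 (v(O) = 7 + (5*(-2) + O)/8 = 7 + (-10 + O)/8 = 7 + (-5/4 + O/8) = 23/4 + O/8)
-4517*v(1) = -4517*(23/4 + (⅛)*1) = -4517*(23/4 + ⅛) = -4517*47/8 = -212299/8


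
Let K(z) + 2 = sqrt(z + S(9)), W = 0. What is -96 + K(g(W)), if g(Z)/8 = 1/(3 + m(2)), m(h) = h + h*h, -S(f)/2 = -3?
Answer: -98 + sqrt(62)/3 ≈ -95.375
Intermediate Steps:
S(f) = 6 (S(f) = -2*(-3) = 6)
m(h) = h + h**2
g(Z) = 8/9 (g(Z) = 8/(3 + 2*(1 + 2)) = 8/(3 + 2*3) = 8/(3 + 6) = 8/9)
K(z) = -2 + sqrt(6 + z) (K(z) = -2 + sqrt(z + 6) = -2 + sqrt(6 + z))
-96 + K(g(W)) = -96 + (-2 + sqrt(6 + 8/9)) = -96 + (-2 + sqrt(62/9)) = -96 + (-2 + sqrt(62)/3) = -98 + sqrt(62)/3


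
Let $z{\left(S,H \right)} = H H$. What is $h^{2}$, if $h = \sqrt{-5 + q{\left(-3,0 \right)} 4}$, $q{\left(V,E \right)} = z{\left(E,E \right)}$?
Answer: $-5$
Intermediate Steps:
$z{\left(S,H \right)} = H^{2}$
$q{\left(V,E \right)} = E^{2}$
$h = i \sqrt{5}$ ($h = \sqrt{-5 + 0^{2} \cdot 4} = \sqrt{-5 + 0 \cdot 4} = \sqrt{-5 + 0} = \sqrt{-5} = i \sqrt{5} \approx 2.2361 i$)
$h^{2} = \left(i \sqrt{5}\right)^{2} = -5$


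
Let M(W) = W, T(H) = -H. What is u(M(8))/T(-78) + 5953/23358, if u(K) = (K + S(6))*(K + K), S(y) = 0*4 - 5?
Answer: 264253/303654 ≈ 0.87024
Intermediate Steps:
S(y) = -5 (S(y) = 0 - 5 = -5)
u(K) = 2*K*(-5 + K) (u(K) = (K - 5)*(K + K) = (-5 + K)*(2*K) = 2*K*(-5 + K))
u(M(8))/T(-78) + 5953/23358 = (2*8*(-5 + 8))/((-1*(-78))) + 5953/23358 = (2*8*3)/78 + 5953*(1/23358) = 48*(1/78) + 5953/23358 = 8/13 + 5953/23358 = 264253/303654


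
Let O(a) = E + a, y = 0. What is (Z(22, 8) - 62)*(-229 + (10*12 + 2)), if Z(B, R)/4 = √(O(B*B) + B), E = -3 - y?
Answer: 6634 - 428*√503 ≈ -2965.0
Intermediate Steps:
E = -3 (E = -3 - 1*0 = -3 + 0 = -3)
O(a) = -3 + a
Z(B, R) = 4*√(-3 + B + B²) (Z(B, R) = 4*√((-3 + B*B) + B) = 4*√((-3 + B²) + B) = 4*√(-3 + B + B²))
(Z(22, 8) - 62)*(-229 + (10*12 + 2)) = (4*√(-3 + 22 + 22²) - 62)*(-229 + (10*12 + 2)) = (4*√(-3 + 22 + 484) - 62)*(-229 + (120 + 2)) = (4*√503 - 62)*(-229 + 122) = (-62 + 4*√503)*(-107) = 6634 - 428*√503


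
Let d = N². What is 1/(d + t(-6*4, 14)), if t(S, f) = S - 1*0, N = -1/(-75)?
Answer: -5625/134999 ≈ -0.041667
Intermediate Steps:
N = 1/75 (N = -1*(-1/75) = 1/75 ≈ 0.013333)
t(S, f) = S (t(S, f) = S + 0 = S)
d = 1/5625 (d = (1/75)² = 1/5625 ≈ 0.00017778)
1/(d + t(-6*4, 14)) = 1/(1/5625 - 6*4) = 1/(1/5625 - 24) = 1/(-134999/5625) = -5625/134999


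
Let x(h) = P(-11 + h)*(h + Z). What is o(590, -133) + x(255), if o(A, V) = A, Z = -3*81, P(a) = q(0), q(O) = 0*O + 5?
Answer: 650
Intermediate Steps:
q(O) = 5 (q(O) = 0 + 5 = 5)
P(a) = 5
Z = -243
x(h) = -1215 + 5*h (x(h) = 5*(h - 243) = 5*(-243 + h) = -1215 + 5*h)
o(590, -133) + x(255) = 590 + (-1215 + 5*255) = 590 + (-1215 + 1275) = 590 + 60 = 650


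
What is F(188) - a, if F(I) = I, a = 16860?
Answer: -16672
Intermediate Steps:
F(188) - a = 188 - 1*16860 = 188 - 16860 = -16672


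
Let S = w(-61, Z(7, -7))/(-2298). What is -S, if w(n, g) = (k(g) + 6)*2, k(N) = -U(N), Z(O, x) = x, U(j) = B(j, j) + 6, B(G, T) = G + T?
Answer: 14/1149 ≈ 0.012185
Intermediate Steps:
U(j) = 6 + 2*j (U(j) = (j + j) + 6 = 2*j + 6 = 6 + 2*j)
k(N) = -6 - 2*N (k(N) = -(6 + 2*N) = -6 - 2*N)
w(n, g) = -4*g (w(n, g) = ((-6 - 2*g) + 6)*2 = -2*g*2 = -4*g)
S = -14/1149 (S = -4*(-7)/(-2298) = 28*(-1/2298) = -14/1149 ≈ -0.012185)
-S = -1*(-14/1149) = 14/1149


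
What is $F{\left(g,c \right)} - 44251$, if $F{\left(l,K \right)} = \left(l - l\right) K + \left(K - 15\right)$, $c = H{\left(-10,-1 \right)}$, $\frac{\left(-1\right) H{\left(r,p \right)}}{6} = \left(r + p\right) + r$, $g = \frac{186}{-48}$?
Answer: $-44140$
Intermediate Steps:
$g = - \frac{31}{8}$ ($g = 186 \left(- \frac{1}{48}\right) = - \frac{31}{8} \approx -3.875$)
$H{\left(r,p \right)} = - 12 r - 6 p$ ($H{\left(r,p \right)} = - 6 \left(\left(r + p\right) + r\right) = - 6 \left(\left(p + r\right) + r\right) = - 6 \left(p + 2 r\right) = - 12 r - 6 p$)
$c = 126$ ($c = \left(-12\right) \left(-10\right) - -6 = 120 + 6 = 126$)
$F{\left(l,K \right)} = -15 + K$ ($F{\left(l,K \right)} = 0 K + \left(K - 15\right) = 0 + \left(-15 + K\right) = -15 + K$)
$F{\left(g,c \right)} - 44251 = \left(-15 + 126\right) - 44251 = 111 - 44251 = -44140$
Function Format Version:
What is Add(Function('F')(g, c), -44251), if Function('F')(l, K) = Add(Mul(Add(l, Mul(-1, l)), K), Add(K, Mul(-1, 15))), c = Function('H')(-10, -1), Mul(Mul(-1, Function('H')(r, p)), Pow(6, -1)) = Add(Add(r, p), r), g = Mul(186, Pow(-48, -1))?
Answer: -44140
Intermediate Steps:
g = Rational(-31, 8) (g = Mul(186, Rational(-1, 48)) = Rational(-31, 8) ≈ -3.8750)
Function('H')(r, p) = Add(Mul(-12, r), Mul(-6, p)) (Function('H')(r, p) = Mul(-6, Add(Add(r, p), r)) = Mul(-6, Add(Add(p, r), r)) = Mul(-6, Add(p, Mul(2, r))) = Add(Mul(-12, r), Mul(-6, p)))
c = 126 (c = Add(Mul(-12, -10), Mul(-6, -1)) = Add(120, 6) = 126)
Function('F')(l, K) = Add(-15, K) (Function('F')(l, K) = Add(Mul(0, K), Add(K, -15)) = Add(0, Add(-15, K)) = Add(-15, K))
Add(Function('F')(g, c), -44251) = Add(Add(-15, 126), -44251) = Add(111, -44251) = -44140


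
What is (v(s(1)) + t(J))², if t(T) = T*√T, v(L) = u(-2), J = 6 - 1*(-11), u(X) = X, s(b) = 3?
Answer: 4917 - 68*√17 ≈ 4636.6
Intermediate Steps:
J = 17 (J = 6 + 11 = 17)
v(L) = -2
t(T) = T^(3/2)
(v(s(1)) + t(J))² = (-2 + 17^(3/2))² = (-2 + 17*√17)²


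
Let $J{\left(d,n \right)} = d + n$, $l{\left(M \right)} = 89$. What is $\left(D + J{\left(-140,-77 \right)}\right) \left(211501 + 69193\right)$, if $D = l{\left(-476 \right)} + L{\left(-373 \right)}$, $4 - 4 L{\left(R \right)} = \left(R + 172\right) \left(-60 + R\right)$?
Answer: $- \frac{12286116727}{2} \approx -6.1431 \cdot 10^{9}$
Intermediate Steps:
$L{\left(R \right)} = 1 - \frac{\left(-60 + R\right) \left(172 + R\right)}{4}$ ($L{\left(R \right)} = 1 - \frac{\left(R + 172\right) \left(-60 + R\right)}{4} = 1 - \frac{\left(172 + R\right) \left(-60 + R\right)}{4} = 1 - \frac{\left(-60 + R\right) \left(172 + R\right)}{4}$)
$D = - \frac{86673}{4}$ ($D = 89 - \left(-13025 + \frac{139129}{4}\right) = 89 + \left(2581 + 10444 - \frac{139129}{4}\right) = 89 - \frac{87029}{4} = - \frac{86673}{4} \approx -21668.0$)
$\left(D + J{\left(-140,-77 \right)}\right) \left(211501 + 69193\right) = \left(- \frac{86673}{4} - 217\right) \left(211501 + 69193\right) = \left(- \frac{86673}{4} - 217\right) 280694 = \left(- \frac{87541}{4}\right) 280694 = - \frac{12286116727}{2}$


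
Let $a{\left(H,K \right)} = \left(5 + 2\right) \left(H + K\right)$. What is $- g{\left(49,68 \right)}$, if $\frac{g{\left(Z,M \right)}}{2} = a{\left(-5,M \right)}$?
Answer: $-882$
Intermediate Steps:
$a{\left(H,K \right)} = 7 H + 7 K$ ($a{\left(H,K \right)} = 7 \left(H + K\right) = 7 H + 7 K$)
$g{\left(Z,M \right)} = -70 + 14 M$ ($g{\left(Z,M \right)} = 2 \left(7 \left(-5\right) + 7 M\right) = 2 \left(-35 + 7 M\right) = -70 + 14 M$)
$- g{\left(49,68 \right)} = - (-70 + 14 \cdot 68) = - (-70 + 952) = \left(-1\right) 882 = -882$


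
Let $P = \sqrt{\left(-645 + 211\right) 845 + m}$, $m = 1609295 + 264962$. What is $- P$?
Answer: $- 3 \sqrt{167503} \approx -1227.8$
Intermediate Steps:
$m = 1874257$
$P = 3 \sqrt{167503}$ ($P = \sqrt{\left(-645 + 211\right) 845 + 1874257} = \sqrt{\left(-434\right) 845 + 1874257} = \sqrt{-366730 + 1874257} = \sqrt{1507527} = 3 \sqrt{167503} \approx 1227.8$)
$- P = - 3 \sqrt{167503}$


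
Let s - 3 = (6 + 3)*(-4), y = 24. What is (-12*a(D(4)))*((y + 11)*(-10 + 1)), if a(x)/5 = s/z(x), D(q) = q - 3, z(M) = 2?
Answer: -311850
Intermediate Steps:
s = -33 (s = 3 + (6 + 3)*(-4) = 3 + 9*(-4) = 3 - 36 = -33)
D(q) = -3 + q
a(x) = -165/2 (a(x) = 5*(-33/2) = -165/2)
(-12*a(D(4)))*((y + 11)*(-10 + 1)) = (-12*(-165/2))*((24 + 11)*(-10 + 1)) = 990*(35*(-9)) = 990*(-315) = -311850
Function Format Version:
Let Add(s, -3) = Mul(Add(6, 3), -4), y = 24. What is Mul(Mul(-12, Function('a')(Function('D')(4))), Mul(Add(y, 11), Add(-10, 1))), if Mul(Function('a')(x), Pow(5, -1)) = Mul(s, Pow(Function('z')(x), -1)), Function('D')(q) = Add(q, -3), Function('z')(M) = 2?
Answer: -311850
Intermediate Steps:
s = -33 (s = Add(3, Mul(Add(6, 3), -4)) = Add(3, Mul(9, -4)) = Add(3, -36) = -33)
Function('D')(q) = Add(-3, q)
Function('a')(x) = Rational(-165, 2) (Function('a')(x) = Mul(5, Mul(-33, Pow(2, -1))) = Mul(5, Mul(-33, Rational(1, 2))) = Mul(5, Rational(-33, 2)) = Rational(-165, 2))
Mul(Mul(-12, Function('a')(Function('D')(4))), Mul(Add(y, 11), Add(-10, 1))) = Mul(Mul(-12, Rational(-165, 2)), Mul(Add(24, 11), Add(-10, 1))) = Mul(990, Mul(35, -9)) = Mul(990, -315) = -311850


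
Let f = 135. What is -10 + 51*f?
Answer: 6875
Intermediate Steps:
-10 + 51*f = -10 + 51*135 = -10 + 6885 = 6875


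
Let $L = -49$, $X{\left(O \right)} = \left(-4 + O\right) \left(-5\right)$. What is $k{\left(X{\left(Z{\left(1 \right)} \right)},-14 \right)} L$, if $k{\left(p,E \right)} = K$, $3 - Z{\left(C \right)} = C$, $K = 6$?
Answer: $-294$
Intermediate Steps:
$Z{\left(C \right)} = 3 - C$
$X{\left(O \right)} = 20 - 5 O$
$k{\left(p,E \right)} = 6$
$k{\left(X{\left(Z{\left(1 \right)} \right)},-14 \right)} L = 6 \left(-49\right) = -294$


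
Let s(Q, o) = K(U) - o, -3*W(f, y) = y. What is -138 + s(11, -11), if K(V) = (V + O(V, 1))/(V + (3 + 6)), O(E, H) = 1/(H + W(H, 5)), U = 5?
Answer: -507/4 ≈ -126.75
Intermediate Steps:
W(f, y) = -y/3
O(E, H) = 1/(-5/3 + H) (O(E, H) = 1/(H - ⅓*5) = 1/(H - 5/3) = 1/(-5/3 + H))
K(V) = (-3/2 + V)/(9 + V) (K(V) = (V + 3/(-5 + 3*1))/(V + (3 + 6)) = (V + 3/(-5 + 3))/(V + 9) = (V + 3/(-2))/(9 + V) = (V + 3*(-½))/(9 + V) = (V - 3/2)/(9 + V) = (-3/2 + V)/(9 + V))
s(Q, o) = ¼ - o (s(Q, o) = (-3/2 + 5)/(9 + 5) - o = (7/2)/14 - o = (1/14)*(7/2) - o = ¼ - o)
-138 + s(11, -11) = -138 + (¼ - 1*(-11)) = -138 + (¼ + 11) = -138 + 45/4 = -507/4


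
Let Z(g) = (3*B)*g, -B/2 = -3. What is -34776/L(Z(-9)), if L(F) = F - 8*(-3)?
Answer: 252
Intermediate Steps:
B = 6 (B = -2*(-3) = 6)
Z(g) = 18*g (Z(g) = (3*6)*g = 18*g)
L(F) = 24 + F (L(F) = F + 24 = 24 + F)
-34776/L(Z(-9)) = -34776/(24 + 18*(-9)) = -34776/(24 - 162) = -34776/(-138) = -34776*(-1/138) = 252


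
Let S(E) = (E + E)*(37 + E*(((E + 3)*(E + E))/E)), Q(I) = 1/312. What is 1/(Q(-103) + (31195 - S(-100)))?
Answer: 312/1222601641 ≈ 2.5519e-7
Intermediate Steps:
Q(I) = 1/312
S(E) = 2*E*(37 + E*(6 + 2*E)) (S(E) = (2*E)*(37 + E*(((3 + E)*(2*E))/E)) = (2*E)*(37 + E*((2*E*(3 + E))/E)) = (2*E)*(37 + E*(6 + 2*E)) = 2*E*(37 + E*(6 + 2*E)))
1/(Q(-103) + (31195 - S(-100))) = 1/(1/312 + (31195 - 2*(-100)*(37 + 2*(-100)² + 6*(-100)))) = 1/(1/312 + (31195 - 2*(-100)*(37 + 2*10000 - 600))) = 1/(1/312 + (31195 - 2*(-100)*(37 + 20000 - 600))) = 1/(1/312 + (31195 - 2*(-100)*19437)) = 1/(1/312 + (31195 - 1*(-3887400))) = 1/(1/312 + (31195 + 3887400)) = 1/(1/312 + 3918595) = 1/(1222601641/312) = 312/1222601641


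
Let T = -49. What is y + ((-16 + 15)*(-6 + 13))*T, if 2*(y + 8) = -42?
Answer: 314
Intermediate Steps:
y = -29 (y = -8 + (½)*(-42) = -8 - 21 = -29)
y + ((-16 + 15)*(-6 + 13))*T = -29 + ((-16 + 15)*(-6 + 13))*(-49) = -29 - 1*7*(-49) = -29 - 7*(-49) = -29 + 343 = 314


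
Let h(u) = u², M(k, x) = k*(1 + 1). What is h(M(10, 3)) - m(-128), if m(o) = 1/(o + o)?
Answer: 102401/256 ≈ 400.00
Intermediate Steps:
M(k, x) = 2*k (M(k, x) = k*2 = 2*k)
m(o) = 1/(2*o)
h(M(10, 3)) - m(-128) = (2*10)² - 1/(2*(-128)) = 20² - (-1)/(2*128) = 400 - 1*(-1/256) = 400 + 1/256 = 102401/256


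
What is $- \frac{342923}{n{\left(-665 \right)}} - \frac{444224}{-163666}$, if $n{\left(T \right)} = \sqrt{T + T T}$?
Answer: $\frac{222112}{81833} - \frac{48989 \sqrt{110390}}{31540} \approx -513.35$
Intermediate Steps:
$n{\left(T \right)} = \sqrt{T + T^{2}}$
$- \frac{342923}{n{\left(-665 \right)}} - \frac{444224}{-163666} = - \frac{342923}{\sqrt{- 665 \left(1 - 665\right)}} - \frac{444224}{-163666} = - \frac{342923}{\sqrt{\left(-665\right) \left(-664\right)}} - - \frac{222112}{81833} = - \frac{342923}{\sqrt{441560}} + \frac{222112}{81833} = - \frac{342923}{2 \sqrt{110390}} + \frac{222112}{81833} = - 342923 \frac{\sqrt{110390}}{220780} + \frac{222112}{81833} = - \frac{48989 \sqrt{110390}}{31540} + \frac{222112}{81833} = \frac{222112}{81833} - \frac{48989 \sqrt{110390}}{31540}$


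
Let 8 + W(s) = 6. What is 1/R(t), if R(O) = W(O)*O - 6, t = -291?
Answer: 1/576 ≈ 0.0017361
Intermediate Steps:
W(s) = -2 (W(s) = -8 + 6 = -2)
R(O) = -6 - 2*O (R(O) = -2*O - 6 = -6 - 2*O)
1/R(t) = 1/(-6 - 2*(-291)) = 1/(-6 + 582) = 1/576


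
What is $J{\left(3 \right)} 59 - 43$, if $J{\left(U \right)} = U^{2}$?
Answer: $488$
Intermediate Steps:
$J{\left(3 \right)} 59 - 43 = 3^{2} \cdot 59 - 43 = 9 \cdot 59 - 43 = 531 - 43 = 488$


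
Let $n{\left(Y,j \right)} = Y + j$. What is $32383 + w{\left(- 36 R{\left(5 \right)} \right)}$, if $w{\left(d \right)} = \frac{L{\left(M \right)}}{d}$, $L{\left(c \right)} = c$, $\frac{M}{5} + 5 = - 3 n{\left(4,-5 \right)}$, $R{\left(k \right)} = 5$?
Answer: $\frac{582895}{18} \approx 32383.0$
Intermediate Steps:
$M = -10$ ($M = -25 + 5 \left(- 3 \left(4 - 5\right)\right) = -25 + 5 \left(\left(-3\right) \left(-1\right)\right) = -25 + 5 \cdot 3 = -25 + 15 = -10$)
$w{\left(d \right)} = - \frac{10}{d}$
$32383 + w{\left(- 36 R{\left(5 \right)} \right)} = 32383 - \frac{10}{\left(-36\right) 5} = 32383 - \frac{10}{-180} = 32383 - - \frac{1}{18} = 32383 + \frac{1}{18} = \frac{582895}{18}$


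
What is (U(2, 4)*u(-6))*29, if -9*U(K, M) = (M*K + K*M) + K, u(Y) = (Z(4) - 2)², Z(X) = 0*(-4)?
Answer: -232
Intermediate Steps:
Z(X) = 0
u(Y) = 4 (u(Y) = (0 - 2)² = (-2)² = 4)
U(K, M) = -K/9 - 2*K*M/9 (U(K, M) = -((M*K + K*M) + K)/9 = -((K*M + K*M) + K)/9 = -(2*K*M + K)/9 = -(K + 2*K*M)/9 = -K/9 - 2*K*M/9)
(U(2, 4)*u(-6))*29 = (-⅑*2*(1 + 2*4)*4)*29 = (-⅑*2*(1 + 8)*4)*29 = (-⅑*2*9*4)*29 = -2*4*29 = -8*29 = -232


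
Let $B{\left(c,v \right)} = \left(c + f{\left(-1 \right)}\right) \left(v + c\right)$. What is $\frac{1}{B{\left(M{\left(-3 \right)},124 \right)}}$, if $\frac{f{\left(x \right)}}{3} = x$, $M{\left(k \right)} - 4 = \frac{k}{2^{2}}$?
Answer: $\frac{16}{509} \approx 0.031434$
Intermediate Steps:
$M{\left(k \right)} = 4 + \frac{k}{4}$ ($M{\left(k \right)} = 4 + \frac{k}{2^{2}} = 4 + \frac{k}{4}$)
$f{\left(x \right)} = 3 x$
$B{\left(c,v \right)} = \left(-3 + c\right) \left(c + v\right)$ ($B{\left(c,v \right)} = \left(c + 3 \left(-1\right)\right) \left(v + c\right) = \left(c - 3\right) \left(c + v\right) = \left(-3 + c\right) \left(c + v\right)$)
$\frac{1}{B{\left(M{\left(-3 \right)},124 \right)}} = \frac{1}{\left(4 + \frac{1}{4} \left(-3\right)\right)^{2} - 3 \left(4 + \frac{1}{4} \left(-3\right)\right) - 372 + \left(4 + \frac{1}{4} \left(-3\right)\right) 124} = \frac{1}{\left(4 - \frac{3}{4}\right)^{2} - 3 \left(4 - \frac{3}{4}\right) - 372 + \left(4 - \frac{3}{4}\right) 124} = \frac{1}{\left(\frac{13}{4}\right)^{2} - \frac{39}{4} - 372 + \frac{13}{4} \cdot 124} = \frac{1}{\frac{169}{16} - \frac{39}{4} - 372 + 403} = \frac{1}{\frac{509}{16}} = \frac{16}{509}$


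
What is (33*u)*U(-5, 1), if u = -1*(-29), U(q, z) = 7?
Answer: 6699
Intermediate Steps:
u = 29
(33*u)*U(-5, 1) = (33*29)*7 = 957*7 = 6699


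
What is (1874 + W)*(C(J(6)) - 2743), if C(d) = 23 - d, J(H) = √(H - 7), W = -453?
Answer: -3865120 - 1421*I ≈ -3.8651e+6 - 1421.0*I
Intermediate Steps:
J(H) = √(-7 + H)
(1874 + W)*(C(J(6)) - 2743) = (1874 - 453)*((23 - √(-7 + 6)) - 2743) = 1421*((23 - √(-1)) - 2743) = 1421*((23 - I) - 2743) = 1421*(-2720 - I) = -3865120 - 1421*I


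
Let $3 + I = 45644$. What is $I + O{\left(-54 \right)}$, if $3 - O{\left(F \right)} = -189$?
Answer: $45833$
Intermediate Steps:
$I = 45641$ ($I = -3 + 45644 = 45641$)
$O{\left(F \right)} = 192$ ($O{\left(F \right)} = 3 - -189 = 3 + 189 = 192$)
$I + O{\left(-54 \right)} = 45641 + 192 = 45833$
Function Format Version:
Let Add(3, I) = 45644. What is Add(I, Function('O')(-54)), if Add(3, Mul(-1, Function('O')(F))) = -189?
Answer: 45833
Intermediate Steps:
I = 45641 (I = Add(-3, 45644) = 45641)
Function('O')(F) = 192 (Function('O')(F) = Add(3, Mul(-1, -189)) = Add(3, 189) = 192)
Add(I, Function('O')(-54)) = Add(45641, 192) = 45833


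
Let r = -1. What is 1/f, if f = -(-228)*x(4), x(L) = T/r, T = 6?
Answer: -1/1368 ≈ -0.00073099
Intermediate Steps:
x(L) = -6 (x(L) = 6/(-1) = 6*(-1) = -6)
f = -1368 (f = -(-228)*(-6) = -1*1368 = -1368)
1/f = 1/(-1368) = -1/1368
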